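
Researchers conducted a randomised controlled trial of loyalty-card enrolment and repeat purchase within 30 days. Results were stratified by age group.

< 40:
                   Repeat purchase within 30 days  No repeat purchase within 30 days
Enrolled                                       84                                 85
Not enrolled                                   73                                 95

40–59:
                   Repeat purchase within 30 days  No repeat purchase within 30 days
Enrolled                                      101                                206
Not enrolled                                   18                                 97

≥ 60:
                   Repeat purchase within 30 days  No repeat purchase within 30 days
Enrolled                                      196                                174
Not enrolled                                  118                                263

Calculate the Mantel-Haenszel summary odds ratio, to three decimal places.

2.118

OR_MH = Σ(aᵢdᵢ/nᵢ) / Σ(bᵢcᵢ/nᵢ), where nᵢ is the stratum total.
Stratum 1 (< 40): n = 337; a·d/n = 84·95/337 = 23.6795; b·c/n = 85·73/337 = 18.4125
Stratum 2 (40–59): n = 422; a·d/n = 101·97/422 = 23.2156; b·c/n = 206·18/422 = 8.7867
Stratum 3 (≥ 60): n = 751; a·d/n = 196·263/751 = 68.6391; b·c/n = 174·118/751 = 27.3395
OR_MH = (23.6795 + 23.2156 + 68.6391) / (18.4125 + 8.7867 + 27.3395) = 115.5343 / 54.5387 = 2.11839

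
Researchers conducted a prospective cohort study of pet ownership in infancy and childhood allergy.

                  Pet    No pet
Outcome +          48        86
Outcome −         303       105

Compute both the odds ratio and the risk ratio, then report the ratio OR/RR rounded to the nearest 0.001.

Reading the table with exposure as columns: a = 48 (Pet, case), b = 303 (Pet, non-case), c = 86 (No pet, case), d = 105.
OR = (48·105)/(303·86) = 5040/26058 = 0.19341
Risk in exposed = 48/351 = 0.13675; risk in unexposed = 86/191 = 0.45026; RR = 0.30372
OR/RR = 0.19341 / 0.30372 = 0.63683
The outcome is not rare, so the OR lies further from 1 than the RR.

0.637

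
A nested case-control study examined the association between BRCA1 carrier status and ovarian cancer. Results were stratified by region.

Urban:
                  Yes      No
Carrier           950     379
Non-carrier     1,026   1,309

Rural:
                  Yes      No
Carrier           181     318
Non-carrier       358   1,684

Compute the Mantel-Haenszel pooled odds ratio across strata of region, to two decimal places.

OR_MH = Σ(aᵢdᵢ/nᵢ) / Σ(bᵢcᵢ/nᵢ), where nᵢ is the stratum total.
Stratum 1 (Urban): n = 3664; a·d/n = 950·1309/3664 = 339.3968; b·c/n = 379·1026/3664 = 106.1283
Stratum 2 (Rural): n = 2541; a·d/n = 181·1684/2541 = 119.9543; b·c/n = 318·358/2541 = 44.8028
OR_MH = (339.3968 + 119.9543) / (106.1283 + 44.8028) = 459.3512 / 150.9311 = 3.04345

3.04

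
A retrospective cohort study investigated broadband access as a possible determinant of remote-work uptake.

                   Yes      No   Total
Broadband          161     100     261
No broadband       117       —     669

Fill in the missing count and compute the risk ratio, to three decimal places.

The missing cell is in the unexposed row: 669 − 117 = 552.
So a = 161, b = 100, c = 117, d = 552.
RR = [a/(a+b)] / [c/(c+d)] = (161/261) / (117/669) = 0.61686/0.17489 = 3.52716

3.527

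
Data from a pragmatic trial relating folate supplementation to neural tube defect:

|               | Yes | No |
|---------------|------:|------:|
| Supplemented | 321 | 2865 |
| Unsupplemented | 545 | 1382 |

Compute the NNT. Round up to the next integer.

Risk in treated group = 321/3186 = 0.10075; risk in control = 545/1927 = 0.28282.
Absolute risk reduction = 0.28282 − 0.10075 = 0.18207
NNT = 1 / ARR = 1 / 0.18207 = 5.492 → round up → 6

6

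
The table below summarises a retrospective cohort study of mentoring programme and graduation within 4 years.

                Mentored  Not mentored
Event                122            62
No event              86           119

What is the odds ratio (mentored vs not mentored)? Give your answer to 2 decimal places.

Reading the table with exposure as columns: a = 122 (Mentored, case), b = 86 (Mentored, non-case), c = 62 (Not mentored, case), d = 119.
OR = (a·d)/(b·c) = (122 × 119) / (86 × 62) = 14518 / 5332 = 2.72281
The odds of graduation within 4 years are about 2.72 times as high in the mentored group.

2.72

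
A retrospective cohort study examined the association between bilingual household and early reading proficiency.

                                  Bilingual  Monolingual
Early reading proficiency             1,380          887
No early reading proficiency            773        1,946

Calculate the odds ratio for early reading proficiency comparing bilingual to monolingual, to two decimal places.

3.92

Reading the table with exposure as columns: a = 1380 (Bilingual, case), b = 773 (Bilingual, non-case), c = 887 (Monolingual, case), d = 1946.
OR = (a·d)/(b·c) = (1380 × 1946) / (773 × 887) = 2685480 / 685651 = 3.91669
The odds of early reading proficiency are about 3.92 times as high in the bilingual group.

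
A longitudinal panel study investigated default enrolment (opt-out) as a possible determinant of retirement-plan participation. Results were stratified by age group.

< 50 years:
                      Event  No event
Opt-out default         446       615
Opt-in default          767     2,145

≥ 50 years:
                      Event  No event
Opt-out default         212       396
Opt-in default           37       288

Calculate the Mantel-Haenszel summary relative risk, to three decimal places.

RR_MH = Σ(aᵢ·n₀ᵢ/nᵢ) / Σ(cᵢ·n₁ᵢ/nᵢ), with n₁ᵢ = aᵢ+bᵢ (exposed), n₀ᵢ = cᵢ+dᵢ (unexposed), nᵢ = n₁ᵢ+n₀ᵢ.
Stratum 1 (< 50 years): n₁ = 1061, n₀ = 2912, n = 3973; a·n₀/n = 446·2912/3973 = 326.8945; c·n₁/n = 767·1061/3973 = 204.8293
Stratum 2 (≥ 50 years): n₁ = 608, n₀ = 325, n = 933; a·n₀/n = 212·325/933 = 73.8478; c·n₁/n = 37·608/933 = 24.1115
RR_MH = (326.8945 + 73.8478) / (204.8293 + 24.1115) = 400.7423 / 228.9408 = 1.75042

1.750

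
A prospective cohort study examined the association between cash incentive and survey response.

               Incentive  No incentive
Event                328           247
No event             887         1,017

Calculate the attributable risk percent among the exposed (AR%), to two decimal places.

27.61

Reading the table with exposure as columns: a = 328 (Incentive, case), b = 887 (Incentive, non-case), c = 247 (No incentive, case), d = 1017.
Risk in exposed = 328/1215 = 0.26996; risk in unexposed = 247/1264 = 0.19541.
RR = 0.26996/0.19541 = 1.38149
AR% = (RR − 1)/RR × 100 = (1.38149 − 1)/1.38149 × 100 = 27.6144%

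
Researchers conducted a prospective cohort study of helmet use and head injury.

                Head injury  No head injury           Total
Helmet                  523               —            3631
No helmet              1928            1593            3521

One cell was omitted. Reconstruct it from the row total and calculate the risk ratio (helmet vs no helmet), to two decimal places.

0.26

The missing cell is in the exposed row: 3631 − 523 = 3108.
So a = 523, b = 3108, c = 1928, d = 1593.
RR = [a/(a+b)] / [c/(c+d)] = (523/3631) / (1928/3521) = 0.14404/0.54757 = 0.26305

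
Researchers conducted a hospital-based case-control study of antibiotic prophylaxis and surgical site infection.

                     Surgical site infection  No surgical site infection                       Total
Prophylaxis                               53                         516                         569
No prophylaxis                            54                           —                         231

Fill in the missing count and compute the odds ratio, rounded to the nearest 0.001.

0.337

The missing cell is in the unexposed row: 231 − 54 = 177.
So a = 53, b = 516, c = 54, d = 177.
OR = (a·d)/(b·c) = (53 × 177) / (516 × 54) = 9381 / 27864 = 0.33667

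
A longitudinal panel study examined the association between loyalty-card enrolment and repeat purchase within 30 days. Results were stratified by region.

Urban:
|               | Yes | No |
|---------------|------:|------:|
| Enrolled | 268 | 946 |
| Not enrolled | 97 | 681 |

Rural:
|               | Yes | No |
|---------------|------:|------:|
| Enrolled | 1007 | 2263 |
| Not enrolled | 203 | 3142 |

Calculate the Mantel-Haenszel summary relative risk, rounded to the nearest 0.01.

RR_MH = Σ(aᵢ·n₀ᵢ/nᵢ) / Σ(cᵢ·n₁ᵢ/nᵢ), with n₁ᵢ = aᵢ+bᵢ (exposed), n₀ᵢ = cᵢ+dᵢ (unexposed), nᵢ = n₁ᵢ+n₀ᵢ.
Stratum 1 (Urban): n₁ = 1214, n₀ = 778, n = 1992; a·n₀/n = 268·778/1992 = 104.6707; c·n₁/n = 97·1214/1992 = 59.1155
Stratum 2 (Rural): n₁ = 3270, n₀ = 3345, n = 6615; a·n₀/n = 1007·3345/6615 = 509.2086; c·n₁/n = 203·3270/6615 = 100.3492
RR_MH = (104.6707 + 509.2086) / (59.1155 + 100.3492) = 613.8793 / 159.4647 = 3.84963

3.85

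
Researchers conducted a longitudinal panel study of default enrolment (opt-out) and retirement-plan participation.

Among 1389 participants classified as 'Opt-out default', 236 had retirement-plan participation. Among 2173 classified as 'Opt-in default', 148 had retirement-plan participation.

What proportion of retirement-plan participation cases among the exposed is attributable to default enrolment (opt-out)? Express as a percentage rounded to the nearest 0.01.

From the description: a = 236, b = 1153, c = 148, d = 2025.
Risk in exposed = 236/1389 = 0.16991; risk in unexposed = 148/2173 = 0.06811.
RR = 0.16991/0.06811 = 2.49464
AR% = (RR − 1)/RR × 100 = (2.49464 − 1)/2.49464 × 100 = 59.9140%

59.91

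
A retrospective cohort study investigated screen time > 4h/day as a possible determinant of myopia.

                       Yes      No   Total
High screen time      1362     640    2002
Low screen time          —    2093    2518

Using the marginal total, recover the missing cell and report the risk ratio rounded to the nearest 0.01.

The missing cell is in the unexposed row: 2518 − 2093 = 425.
So a = 1362, b = 640, c = 425, d = 2093.
RR = [a/(a+b)] / [c/(c+d)] = (1362/2002) / (425/2518) = 0.68032/0.16878 = 4.03069

4.03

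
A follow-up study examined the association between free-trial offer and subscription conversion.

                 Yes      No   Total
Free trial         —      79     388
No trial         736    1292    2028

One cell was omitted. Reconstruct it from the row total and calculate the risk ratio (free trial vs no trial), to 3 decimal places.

2.194

The missing cell is in the exposed row: 388 − 79 = 309.
So a = 309, b = 79, c = 736, d = 1292.
RR = [a/(a+b)] / [c/(c+d)] = (309/388) / (736/2028) = 0.79639/0.36292 = 2.19441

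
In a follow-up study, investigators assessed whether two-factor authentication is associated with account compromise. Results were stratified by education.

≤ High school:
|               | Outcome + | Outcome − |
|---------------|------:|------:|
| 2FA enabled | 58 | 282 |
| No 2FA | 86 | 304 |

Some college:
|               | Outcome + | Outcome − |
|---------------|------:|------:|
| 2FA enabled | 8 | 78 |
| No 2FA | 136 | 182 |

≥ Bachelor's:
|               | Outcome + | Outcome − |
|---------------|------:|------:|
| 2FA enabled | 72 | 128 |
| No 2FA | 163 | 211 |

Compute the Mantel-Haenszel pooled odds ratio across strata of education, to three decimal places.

0.566

OR_MH = Σ(aᵢdᵢ/nᵢ) / Σ(bᵢcᵢ/nᵢ), where nᵢ is the stratum total.
Stratum 1 (≤ High school): n = 730; a·d/n = 58·304/730 = 24.1534; b·c/n = 282·86/730 = 33.2219
Stratum 2 (Some college): n = 404; a·d/n = 8·182/404 = 3.6040; b·c/n = 78·136/404 = 26.2574
Stratum 3 (≥ Bachelor's): n = 574; a·d/n = 72·211/574 = 26.4669; b·c/n = 128·163/574 = 36.3484
OR_MH = (24.1534 + 3.6040 + 26.4669) / (33.2219 + 26.2574 + 36.3484) = 54.2243 / 95.8278 = 0.56585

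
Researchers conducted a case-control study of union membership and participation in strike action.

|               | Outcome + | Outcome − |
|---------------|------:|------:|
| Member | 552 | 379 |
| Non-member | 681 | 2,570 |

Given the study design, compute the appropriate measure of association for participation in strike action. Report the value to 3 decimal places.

5.496

Cells: a = 552, b = 379, c = 681, d = 2570.
This is a case-control study: participants were sampled on outcome status, so risks in the source population cannot be estimated directly — relative risk is not valid here. The odds ratio is the appropriate measure.
OR = (a·d)/(b·c) = (552 × 2570) / (379 × 681) = 1418640 / 258099 = 5.49650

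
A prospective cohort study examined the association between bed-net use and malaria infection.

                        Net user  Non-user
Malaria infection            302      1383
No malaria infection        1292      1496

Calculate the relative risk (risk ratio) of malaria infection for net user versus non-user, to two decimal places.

Reading the table with exposure as columns: a = 302 (Net user, case), b = 1292 (Net user, non-case), c = 1383 (Non-user, case), d = 1496.
Risk in exposed = 302/1594 = 0.18946; risk in unexposed = 1383/2879 = 0.48038.
RR = 0.18946 / 0.48038 = 0.39440
The risk is 61% lower among the exposed than among the unexposed.

0.39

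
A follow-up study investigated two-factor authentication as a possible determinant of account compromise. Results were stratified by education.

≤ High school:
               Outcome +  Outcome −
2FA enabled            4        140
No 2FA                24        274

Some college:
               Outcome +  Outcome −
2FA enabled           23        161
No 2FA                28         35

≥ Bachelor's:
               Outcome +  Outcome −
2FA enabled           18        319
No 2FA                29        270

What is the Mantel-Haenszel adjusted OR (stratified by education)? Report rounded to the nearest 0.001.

OR_MH = Σ(aᵢdᵢ/nᵢ) / Σ(bᵢcᵢ/nᵢ), where nᵢ is the stratum total.
Stratum 1 (≤ High school): n = 442; a·d/n = 4·274/442 = 2.4796; b·c/n = 140·24/442 = 7.6018
Stratum 2 (Some college): n = 247; a·d/n = 23·35/247 = 3.2591; b·c/n = 161·28/247 = 18.2510
Stratum 3 (≥ Bachelor's): n = 636; a·d/n = 18·270/636 = 7.6415; b·c/n = 319·29/636 = 14.5456
OR_MH = (2.4796 + 3.2591 + 7.6415) / (7.6018 + 18.2510 + 14.5456) = 13.3803 / 40.3984 = 0.33121

0.331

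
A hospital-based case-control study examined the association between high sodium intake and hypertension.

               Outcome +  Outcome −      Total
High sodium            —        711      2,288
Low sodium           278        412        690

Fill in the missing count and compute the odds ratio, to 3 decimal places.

3.287

The missing cell is in the exposed row: 2288 − 711 = 1577.
So a = 1577, b = 711, c = 278, d = 412.
OR = (a·d)/(b·c) = (1577 × 412) / (711 × 278) = 649724 / 197658 = 3.28711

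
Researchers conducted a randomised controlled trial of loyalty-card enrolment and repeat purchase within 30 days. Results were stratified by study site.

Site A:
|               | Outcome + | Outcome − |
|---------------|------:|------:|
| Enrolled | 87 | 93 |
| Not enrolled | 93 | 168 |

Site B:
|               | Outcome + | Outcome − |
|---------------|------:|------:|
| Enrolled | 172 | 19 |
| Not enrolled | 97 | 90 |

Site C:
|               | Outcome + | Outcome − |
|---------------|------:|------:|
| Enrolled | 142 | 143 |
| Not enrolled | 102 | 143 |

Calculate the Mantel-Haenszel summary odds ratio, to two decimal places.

2.16

OR_MH = Σ(aᵢdᵢ/nᵢ) / Σ(bᵢcᵢ/nᵢ), where nᵢ is the stratum total.
Stratum 1 (Site A): n = 441; a·d/n = 87·168/441 = 33.1429; b·c/n = 93·93/441 = 19.6122
Stratum 2 (Site B): n = 378; a·d/n = 172·90/378 = 40.9524; b·c/n = 19·97/378 = 4.8757
Stratum 3 (Site C): n = 530; a·d/n = 142·143/530 = 38.3132; b·c/n = 143·102/530 = 27.5208
OR_MH = (33.1429 + 40.9524 + 38.3132) / (19.6122 + 4.8757 + 27.5208) = 112.4084 / 52.0087 = 2.16134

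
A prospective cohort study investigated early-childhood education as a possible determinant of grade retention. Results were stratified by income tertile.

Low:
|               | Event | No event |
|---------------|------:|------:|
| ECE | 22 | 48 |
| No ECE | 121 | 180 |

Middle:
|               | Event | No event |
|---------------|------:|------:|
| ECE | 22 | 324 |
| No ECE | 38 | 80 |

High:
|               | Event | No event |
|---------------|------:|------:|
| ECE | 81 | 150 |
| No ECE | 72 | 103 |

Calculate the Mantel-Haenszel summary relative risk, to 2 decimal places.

0.63

RR_MH = Σ(aᵢ·n₀ᵢ/nᵢ) / Σ(cᵢ·n₁ᵢ/nᵢ), with n₁ᵢ = aᵢ+bᵢ (exposed), n₀ᵢ = cᵢ+dᵢ (unexposed), nᵢ = n₁ᵢ+n₀ᵢ.
Stratum 1 (Low): n₁ = 70, n₀ = 301, n = 371; a·n₀/n = 22·301/371 = 17.8491; c·n₁/n = 121·70/371 = 22.8302
Stratum 2 (Middle): n₁ = 346, n₀ = 118, n = 464; a·n₀/n = 22·118/464 = 5.5948; c·n₁/n = 38·346/464 = 28.3362
Stratum 3 (High): n₁ = 231, n₀ = 175, n = 406; a·n₀/n = 81·175/406 = 34.9138; c·n₁/n = 72·231/406 = 40.9655
RR_MH = (17.8491 + 5.5948 + 34.9138) / (22.8302 + 28.3362 + 40.9655) = 58.3577 / 92.1319 = 0.63341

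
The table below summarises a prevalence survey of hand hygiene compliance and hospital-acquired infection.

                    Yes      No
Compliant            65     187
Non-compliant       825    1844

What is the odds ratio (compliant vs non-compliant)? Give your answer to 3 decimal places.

Cells: a = 65, b = 187, c = 825, d = 1844.
OR = (a·d)/(b·c) = (65 × 1844) / (187 × 825) = 119860 / 154275 = 0.77692
Exposure is associated with lower odds of hospital-acquired infection (OR = 0.78 < 1).

0.777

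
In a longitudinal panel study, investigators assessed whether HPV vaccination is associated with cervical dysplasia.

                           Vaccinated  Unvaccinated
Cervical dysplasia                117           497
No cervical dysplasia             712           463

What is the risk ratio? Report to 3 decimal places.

0.273

Reading the table with exposure as columns: a = 117 (Vaccinated, case), b = 712 (Vaccinated, non-case), c = 497 (Unvaccinated, case), d = 463.
Risk in exposed = 117/829 = 0.14113; risk in unexposed = 497/960 = 0.51771.
RR = 0.14113 / 0.51771 = 0.27261
The risk is 73% lower among the exposed than among the unexposed.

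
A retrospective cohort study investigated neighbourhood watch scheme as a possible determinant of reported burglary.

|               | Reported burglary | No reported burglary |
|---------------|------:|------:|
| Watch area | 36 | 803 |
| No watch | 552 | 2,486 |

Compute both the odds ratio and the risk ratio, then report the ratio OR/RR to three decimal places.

Cells: a = 36, b = 803, c = 552, d = 2486.
OR = (36·2486)/(803·552) = 89496/443256 = 0.20191
Risk in exposed = 36/839 = 0.04291; risk in unexposed = 552/3038 = 0.18170; RR = 0.23615
OR/RR = 0.20191 / 0.23615 = 0.85499
The outcome is not rare, so the OR lies further from 1 than the RR.

0.855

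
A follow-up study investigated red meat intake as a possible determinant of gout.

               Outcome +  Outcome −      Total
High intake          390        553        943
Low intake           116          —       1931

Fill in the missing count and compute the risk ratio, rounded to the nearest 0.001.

6.885

The missing cell is in the unexposed row: 1931 − 116 = 1815.
So a = 390, b = 553, c = 116, d = 1815.
RR = [a/(a+b)] / [c/(c+d)] = (390/943) / (116/1931) = 0.41357/0.06007 = 6.88458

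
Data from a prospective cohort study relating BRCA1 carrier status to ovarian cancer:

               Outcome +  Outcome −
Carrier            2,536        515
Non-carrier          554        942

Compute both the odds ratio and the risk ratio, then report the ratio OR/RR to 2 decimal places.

3.73

Cells: a = 2536, b = 515, c = 554, d = 942.
OR = (2536·942)/(515·554) = 2388912/285310 = 8.37304
Risk in exposed = 2536/3051 = 0.83120; risk in unexposed = 554/1496 = 0.37032; RR = 2.24455
OR/RR = 8.37304 / 2.24455 = 3.73039
The outcome is not rare, so the OR lies further from 1 than the RR.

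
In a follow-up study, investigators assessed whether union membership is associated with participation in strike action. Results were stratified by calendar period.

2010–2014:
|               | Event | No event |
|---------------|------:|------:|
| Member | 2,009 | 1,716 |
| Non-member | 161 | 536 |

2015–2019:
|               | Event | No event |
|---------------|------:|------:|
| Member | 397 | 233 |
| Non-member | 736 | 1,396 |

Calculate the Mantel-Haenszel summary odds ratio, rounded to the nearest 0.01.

OR_MH = Σ(aᵢdᵢ/nᵢ) / Σ(bᵢcᵢ/nᵢ), where nᵢ is the stratum total.
Stratum 1 (2010–2014): n = 4422; a·d/n = 2009·536/4422 = 243.5152; b·c/n = 1716·161/4422 = 62.4776
Stratum 2 (2015–2019): n = 2762; a·d/n = 397·1396/2762 = 200.6560; b·c/n = 233·736/2762 = 62.0883
OR_MH = (243.5152 + 200.6560) / (62.4776 + 62.0883) = 444.1712 / 124.5660 = 3.56575

3.57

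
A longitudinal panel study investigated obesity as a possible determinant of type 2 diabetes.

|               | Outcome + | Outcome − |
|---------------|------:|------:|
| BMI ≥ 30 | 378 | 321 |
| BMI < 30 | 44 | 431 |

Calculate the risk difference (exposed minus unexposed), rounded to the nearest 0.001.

0.448

Cells: a = 378, b = 321, c = 44, d = 431.
Risk in exposed = 378/699 = 0.540773; risk in unexposed = 44/475 = 0.092632.
Risk difference = 0.540773 − 0.092632 = 0.448141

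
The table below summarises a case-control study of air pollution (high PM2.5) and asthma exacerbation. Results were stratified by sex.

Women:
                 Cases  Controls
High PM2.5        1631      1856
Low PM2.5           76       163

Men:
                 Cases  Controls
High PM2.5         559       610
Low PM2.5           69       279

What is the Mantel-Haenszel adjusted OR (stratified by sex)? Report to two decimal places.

OR_MH = Σ(aᵢdᵢ/nᵢ) / Σ(bᵢcᵢ/nᵢ), where nᵢ is the stratum total.
Stratum 1 (Women): n = 3726; a·d/n = 1631·163/3726 = 71.3508; b·c/n = 1856·76/3726 = 37.8572
Stratum 2 (Men): n = 1517; a·d/n = 559·279/1517 = 102.8088; b·c/n = 610·69/1517 = 27.7456
OR_MH = (71.3508 + 102.8088) / (37.8572 + 27.7456) = 174.1596 / 65.6028 = 2.65476

2.65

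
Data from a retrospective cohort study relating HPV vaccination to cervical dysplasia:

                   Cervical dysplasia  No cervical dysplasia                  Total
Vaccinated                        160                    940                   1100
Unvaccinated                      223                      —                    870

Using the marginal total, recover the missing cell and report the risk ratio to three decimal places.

0.567

The missing cell is in the unexposed row: 870 − 223 = 647.
So a = 160, b = 940, c = 223, d = 647.
RR = [a/(a+b)] / [c/(c+d)] = (160/1100) / (223/870) = 0.14545/0.25632 = 0.56747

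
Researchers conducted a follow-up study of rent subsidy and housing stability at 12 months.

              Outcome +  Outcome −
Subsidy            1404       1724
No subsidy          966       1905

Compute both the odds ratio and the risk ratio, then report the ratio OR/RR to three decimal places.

Cells: a = 1404, b = 1724, c = 966, d = 1905.
OR = (1404·1905)/(1724·966) = 2674620/1665384 = 1.60601
Risk in exposed = 1404/3128 = 0.44885; risk in unexposed = 966/2871 = 0.33647; RR = 1.33400
OR/RR = 1.60601 / 1.33400 = 1.20390
The outcome is not rare, so the OR lies further from 1 than the RR.

1.204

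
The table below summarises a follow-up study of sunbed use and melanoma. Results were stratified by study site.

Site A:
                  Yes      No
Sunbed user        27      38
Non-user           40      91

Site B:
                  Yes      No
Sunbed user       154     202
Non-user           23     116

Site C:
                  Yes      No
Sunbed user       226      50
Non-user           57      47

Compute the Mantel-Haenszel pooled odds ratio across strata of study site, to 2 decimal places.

OR_MH = Σ(aᵢdᵢ/nᵢ) / Σ(bᵢcᵢ/nᵢ), where nᵢ is the stratum total.
Stratum 1 (Site A): n = 196; a·d/n = 27·91/196 = 12.5357; b·c/n = 38·40/196 = 7.7551
Stratum 2 (Site B): n = 495; a·d/n = 154·116/495 = 36.0889; b·c/n = 202·23/495 = 9.3859
Stratum 3 (Site C): n = 380; a·d/n = 226·47/380 = 27.9526; b·c/n = 50·57/380 = 7.5000
OR_MH = (12.5357 + 36.0889 + 27.9526) / (7.7551 + 9.3859 + 7.5000) = 76.5772 / 24.6410 = 3.10772

3.11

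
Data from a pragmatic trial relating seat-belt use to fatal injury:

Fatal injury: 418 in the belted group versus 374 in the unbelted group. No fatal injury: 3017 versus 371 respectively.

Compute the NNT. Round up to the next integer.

3

Risk in treated group = 418/3435 = 0.12169; risk in control = 374/745 = 0.50201.
Absolute risk reduction = 0.50201 − 0.12169 = 0.38032
NNT = 1 / ARR = 1 / 0.38032 = 2.629 → round up → 3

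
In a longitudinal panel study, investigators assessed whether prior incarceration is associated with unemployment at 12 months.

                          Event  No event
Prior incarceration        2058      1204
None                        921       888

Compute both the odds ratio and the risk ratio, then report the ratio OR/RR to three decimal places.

1.330

Cells: a = 2058, b = 1204, c = 921, d = 888.
OR = (2058·888)/(1204·921) = 1827504/1108884 = 1.64806
Risk in exposed = 2058/3262 = 0.63090; risk in unexposed = 921/1809 = 0.50912; RR = 1.23920
OR/RR = 1.64806 / 1.23920 = 1.32994
The outcome is not rare, so the OR lies further from 1 than the RR.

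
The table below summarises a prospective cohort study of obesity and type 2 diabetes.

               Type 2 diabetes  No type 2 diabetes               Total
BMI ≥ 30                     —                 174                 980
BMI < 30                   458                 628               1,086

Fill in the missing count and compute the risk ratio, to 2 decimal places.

1.95

The missing cell is in the exposed row: 980 − 174 = 806.
So a = 806, b = 174, c = 458, d = 628.
RR = [a/(a+b)] / [c/(c+d)] = (806/980) / (458/1086) = 0.82245/0.42173 = 1.95017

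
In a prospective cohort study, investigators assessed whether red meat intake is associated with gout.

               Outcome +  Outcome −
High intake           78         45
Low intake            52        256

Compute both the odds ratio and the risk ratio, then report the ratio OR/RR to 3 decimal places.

Cells: a = 78, b = 45, c = 52, d = 256.
OR = (78·256)/(45·52) = 19968/2340 = 8.53333
Risk in exposed = 78/123 = 0.63415; risk in unexposed = 52/308 = 0.16883; RR = 3.75610
OR/RR = 8.53333 / 3.75610 = 2.27186
The outcome is not rare, so the OR lies further from 1 than the RR.

2.272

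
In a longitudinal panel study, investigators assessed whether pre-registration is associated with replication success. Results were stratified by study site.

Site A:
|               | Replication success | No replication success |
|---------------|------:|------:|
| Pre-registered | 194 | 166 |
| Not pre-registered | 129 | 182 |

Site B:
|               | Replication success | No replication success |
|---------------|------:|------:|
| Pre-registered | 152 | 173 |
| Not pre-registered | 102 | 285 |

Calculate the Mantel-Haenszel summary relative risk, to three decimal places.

RR_MH = Σ(aᵢ·n₀ᵢ/nᵢ) / Σ(cᵢ·n₁ᵢ/nᵢ), with n₁ᵢ = aᵢ+bᵢ (exposed), n₀ᵢ = cᵢ+dᵢ (unexposed), nᵢ = n₁ᵢ+n₀ᵢ.
Stratum 1 (Site A): n₁ = 360, n₀ = 311, n = 671; a·n₀/n = 194·311/671 = 89.9165; c·n₁/n = 129·360/671 = 69.2101
Stratum 2 (Site B): n₁ = 325, n₀ = 387, n = 712; a·n₀/n = 152·387/712 = 82.6180; c·n₁/n = 102·325/712 = 46.5590
RR_MH = (89.9165 + 82.6180) / (69.2101 + 46.5590) = 172.5345 / 115.7691 = 1.49033

1.490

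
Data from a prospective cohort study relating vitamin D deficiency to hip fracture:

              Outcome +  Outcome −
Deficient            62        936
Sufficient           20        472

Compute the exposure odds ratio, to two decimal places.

1.56

Cells: a = 62, b = 936, c = 20, d = 472.
OR = (a·d)/(b·c) = (62 × 472) / (936 × 20) = 29264 / 18720 = 1.56325
The odds of hip fracture are about 1.56 times as high in the deficient group.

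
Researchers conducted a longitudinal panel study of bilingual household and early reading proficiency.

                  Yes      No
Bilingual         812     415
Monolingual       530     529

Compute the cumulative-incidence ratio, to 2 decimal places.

Cells: a = 812, b = 415, c = 530, d = 529.
Risk in exposed = 812/1227 = 0.66178; risk in unexposed = 530/1059 = 0.50047.
RR = 0.66178 / 0.50047 = 1.32230
The risk among the exposed is 1.32 times that among the unexposed.

1.32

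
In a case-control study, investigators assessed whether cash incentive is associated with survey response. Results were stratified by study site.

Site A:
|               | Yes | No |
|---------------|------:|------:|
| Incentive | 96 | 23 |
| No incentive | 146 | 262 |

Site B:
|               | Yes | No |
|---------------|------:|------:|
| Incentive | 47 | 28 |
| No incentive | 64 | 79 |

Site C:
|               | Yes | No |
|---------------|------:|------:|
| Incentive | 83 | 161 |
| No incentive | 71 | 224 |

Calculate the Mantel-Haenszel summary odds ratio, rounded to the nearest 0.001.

OR_MH = Σ(aᵢdᵢ/nᵢ) / Σ(bᵢcᵢ/nᵢ), where nᵢ is the stratum total.
Stratum 1 (Site A): n = 527; a·d/n = 96·262/527 = 47.7268; b·c/n = 23·146/527 = 6.3719
Stratum 2 (Site B): n = 218; a·d/n = 47·79/218 = 17.0321; b·c/n = 28·64/218 = 8.2202
Stratum 3 (Site C): n = 539; a·d/n = 83·224/539 = 34.4935; b·c/n = 161·71/539 = 21.2078
OR_MH = (47.7268 + 17.0321 + 34.4935) / (6.3719 + 8.2202 + 21.2078) = 99.2524 / 35.7999 = 2.77242

2.772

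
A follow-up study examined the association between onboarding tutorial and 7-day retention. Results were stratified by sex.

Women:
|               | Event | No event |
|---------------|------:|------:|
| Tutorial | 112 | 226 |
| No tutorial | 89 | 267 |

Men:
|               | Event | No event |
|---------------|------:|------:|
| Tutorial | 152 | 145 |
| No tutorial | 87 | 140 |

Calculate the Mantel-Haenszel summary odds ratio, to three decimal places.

OR_MH = Σ(aᵢdᵢ/nᵢ) / Σ(bᵢcᵢ/nᵢ), where nᵢ is the stratum total.
Stratum 1 (Women): n = 694; a·d/n = 112·267/694 = 43.0893; b·c/n = 226·89/694 = 28.9827
Stratum 2 (Men): n = 524; a·d/n = 152·140/524 = 40.6107; b·c/n = 145·87/524 = 24.0744
OR_MH = (43.0893 + 40.6107) / (28.9827 + 24.0744) = 83.7000 / 53.0571 = 1.57755

1.578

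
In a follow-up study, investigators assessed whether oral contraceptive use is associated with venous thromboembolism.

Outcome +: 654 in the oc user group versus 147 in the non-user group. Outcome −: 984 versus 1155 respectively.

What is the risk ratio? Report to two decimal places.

From the description: a = 654, b = 984, c = 147, d = 1155.
Risk in exposed = 654/1638 = 0.39927; risk in unexposed = 147/1302 = 0.11290.
RR = 0.39927 / 0.11290 = 3.53637
The risk among the exposed is 3.54 times that among the unexposed.

3.54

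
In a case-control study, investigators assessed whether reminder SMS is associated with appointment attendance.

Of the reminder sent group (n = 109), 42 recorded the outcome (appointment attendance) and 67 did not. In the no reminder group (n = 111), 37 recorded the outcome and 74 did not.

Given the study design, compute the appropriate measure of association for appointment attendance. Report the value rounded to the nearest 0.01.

1.25

From the description: a = 42, b = 67, c = 37, d = 74.
This is a case-control study: participants were sampled on outcome status, so risks in the source population cannot be estimated directly — relative risk is not valid here. The odds ratio is the appropriate measure.
OR = (a·d)/(b·c) = (42 × 74) / (67 × 37) = 3108 / 2479 = 1.25373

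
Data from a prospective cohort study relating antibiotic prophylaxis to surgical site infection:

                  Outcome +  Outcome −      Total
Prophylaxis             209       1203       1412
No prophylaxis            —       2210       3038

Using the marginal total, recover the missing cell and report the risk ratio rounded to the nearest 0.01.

0.54

The missing cell is in the unexposed row: 3038 − 2210 = 828.
So a = 209, b = 1203, c = 828, d = 2210.
RR = [a/(a+b)] / [c/(c+d)] = (209/1412) / (828/3038) = 0.14802/0.27255 = 0.54309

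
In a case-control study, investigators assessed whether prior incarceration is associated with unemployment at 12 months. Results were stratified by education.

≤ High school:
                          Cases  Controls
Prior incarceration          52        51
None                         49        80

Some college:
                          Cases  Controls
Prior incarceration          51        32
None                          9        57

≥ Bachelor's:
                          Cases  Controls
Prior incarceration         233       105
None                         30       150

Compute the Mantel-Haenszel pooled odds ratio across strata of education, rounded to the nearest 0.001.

OR_MH = Σ(aᵢdᵢ/nᵢ) / Σ(bᵢcᵢ/nᵢ), where nᵢ is the stratum total.
Stratum 1 (≤ High school): n = 232; a·d/n = 52·80/232 = 17.9310; b·c/n = 51·49/232 = 10.7716
Stratum 2 (Some college): n = 149; a·d/n = 51·57/149 = 19.5101; b·c/n = 32·9/149 = 1.9329
Stratum 3 (≥ Bachelor's): n = 518; a·d/n = 233·150/518 = 67.4710; b·c/n = 105·30/518 = 6.0811
OR_MH = (17.9310 + 19.5101 + 67.4710) / (10.7716 + 1.9329 + 6.0811) = 104.9121 / 18.7855 = 5.58474

5.585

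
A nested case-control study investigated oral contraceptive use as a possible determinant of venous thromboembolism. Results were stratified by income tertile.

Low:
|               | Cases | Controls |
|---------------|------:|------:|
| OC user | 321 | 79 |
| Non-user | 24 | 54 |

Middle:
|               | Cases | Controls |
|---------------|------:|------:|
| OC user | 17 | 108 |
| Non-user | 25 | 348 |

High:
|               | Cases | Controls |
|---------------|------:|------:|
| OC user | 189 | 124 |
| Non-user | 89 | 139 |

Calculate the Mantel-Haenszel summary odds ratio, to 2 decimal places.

3.25

OR_MH = Σ(aᵢdᵢ/nᵢ) / Σ(bᵢcᵢ/nᵢ), where nᵢ is the stratum total.
Stratum 1 (Low): n = 478; a·d/n = 321·54/478 = 36.2636; b·c/n = 79·24/478 = 3.9665
Stratum 2 (Middle): n = 498; a·d/n = 17·348/498 = 11.8795; b·c/n = 108·25/498 = 5.4217
Stratum 3 (High): n = 541; a·d/n = 189·139/541 = 48.5601; b·c/n = 124·89/541 = 20.3993
OR_MH = (36.2636 + 11.8795 + 48.5601) / (3.9665 + 5.4217 + 20.3993) = 96.7032 / 29.7875 = 3.24644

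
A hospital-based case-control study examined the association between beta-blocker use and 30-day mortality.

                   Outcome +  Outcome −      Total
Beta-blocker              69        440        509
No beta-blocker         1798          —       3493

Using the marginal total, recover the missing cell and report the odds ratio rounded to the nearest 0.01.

0.15

The missing cell is in the unexposed row: 3493 − 1798 = 1695.
So a = 69, b = 440, c = 1798, d = 1695.
OR = (a·d)/(b·c) = (69 × 1695) / (440 × 1798) = 116955 / 791120 = 0.14783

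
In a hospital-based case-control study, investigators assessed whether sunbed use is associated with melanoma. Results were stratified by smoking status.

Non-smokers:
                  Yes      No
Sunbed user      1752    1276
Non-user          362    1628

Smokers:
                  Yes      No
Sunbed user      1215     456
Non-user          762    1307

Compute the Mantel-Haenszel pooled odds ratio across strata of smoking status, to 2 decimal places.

OR_MH = Σ(aᵢdᵢ/nᵢ) / Σ(bᵢcᵢ/nᵢ), where nᵢ is the stratum total.
Stratum 1 (Non-smokers): n = 5018; a·d/n = 1752·1628/5018 = 568.4049; b·c/n = 1276·362/5018 = 92.0510
Stratum 2 (Smokers): n = 3740; a·d/n = 1215·1307/3740 = 424.6003; b·c/n = 456·762/3740 = 92.9070
OR_MH = (568.4049 + 424.6003) / (92.0510 + 92.9070) = 993.0052 / 184.9580 = 5.36882

5.37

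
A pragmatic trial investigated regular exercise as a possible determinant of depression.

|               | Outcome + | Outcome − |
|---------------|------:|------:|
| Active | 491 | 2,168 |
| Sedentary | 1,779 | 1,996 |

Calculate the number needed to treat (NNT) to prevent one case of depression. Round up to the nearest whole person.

4

Risk in treated group = 491/2659 = 0.18466; risk in control = 1779/3775 = 0.47126.
Absolute risk reduction = 0.47126 − 0.18466 = 0.28660
NNT = 1 / ARR = 1 / 0.28660 = 3.489 → round up → 4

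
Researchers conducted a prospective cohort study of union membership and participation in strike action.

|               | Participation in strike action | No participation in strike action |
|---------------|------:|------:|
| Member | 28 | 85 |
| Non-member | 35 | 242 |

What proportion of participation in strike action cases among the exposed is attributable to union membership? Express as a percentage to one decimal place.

Cells: a = 28, b = 85, c = 35, d = 242.
Risk in exposed = 28/113 = 0.24779; risk in unexposed = 35/277 = 0.12635.
RR = 0.24779/0.12635 = 1.96106
AR% = (RR − 1)/RR × 100 = (1.96106 − 1)/1.96106 × 100 = 49.0072%

49.0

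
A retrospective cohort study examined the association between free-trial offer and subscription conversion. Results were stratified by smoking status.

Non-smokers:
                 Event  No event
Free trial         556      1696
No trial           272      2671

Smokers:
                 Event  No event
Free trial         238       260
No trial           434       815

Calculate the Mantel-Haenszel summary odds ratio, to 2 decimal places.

2.59

OR_MH = Σ(aᵢdᵢ/nᵢ) / Σ(bᵢcᵢ/nᵢ), where nᵢ is the stratum total.
Stratum 1 (Non-smokers): n = 5195; a·d/n = 556·2671/5195 = 285.8664; b·c/n = 1696·272/5195 = 88.7992
Stratum 2 (Smokers): n = 1747; a·d/n = 238·815/1747 = 111.0303; b·c/n = 260·434/1747 = 64.5907
OR_MH = (285.8664 + 111.0303) / (88.7992 + 64.5907) = 396.8967 / 153.3900 = 2.58750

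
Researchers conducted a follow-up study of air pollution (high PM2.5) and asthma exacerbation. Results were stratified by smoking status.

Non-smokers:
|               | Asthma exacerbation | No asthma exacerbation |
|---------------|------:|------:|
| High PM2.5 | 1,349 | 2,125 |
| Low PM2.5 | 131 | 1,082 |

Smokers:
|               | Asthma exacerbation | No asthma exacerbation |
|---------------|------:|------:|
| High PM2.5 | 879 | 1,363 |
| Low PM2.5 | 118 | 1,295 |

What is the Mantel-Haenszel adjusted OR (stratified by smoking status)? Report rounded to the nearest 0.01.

OR_MH = Σ(aᵢdᵢ/nᵢ) / Σ(bᵢcᵢ/nᵢ), where nᵢ is the stratum total.
Stratum 1 (Non-smokers): n = 4687; a·d/n = 1349·1082/4687 = 311.4184; b·c/n = 2125·131/4687 = 59.3930
Stratum 2 (Smokers): n = 3655; a·d/n = 879·1295/3655 = 311.4378; b·c/n = 1363·118/3655 = 44.0038
OR_MH = (311.4184 + 311.4378) / (59.3930 + 44.0038) = 622.8561 / 103.3968 = 6.02394

6.02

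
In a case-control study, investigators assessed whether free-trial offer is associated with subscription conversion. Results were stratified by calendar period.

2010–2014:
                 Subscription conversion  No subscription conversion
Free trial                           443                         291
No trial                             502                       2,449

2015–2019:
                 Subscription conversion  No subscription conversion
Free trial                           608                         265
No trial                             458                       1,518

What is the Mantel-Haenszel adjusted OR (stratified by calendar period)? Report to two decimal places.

OR_MH = Σ(aᵢdᵢ/nᵢ) / Σ(bᵢcᵢ/nᵢ), where nᵢ is the stratum total.
Stratum 1 (2010–2014): n = 3685; a·d/n = 443·2449/3685 = 294.4117; b·c/n = 291·502/3685 = 39.6423
Stratum 2 (2015–2019): n = 2849; a·d/n = 608·1518/2849 = 323.9537; b·c/n = 265·458/2849 = 42.6009
OR_MH = (294.4117 + 323.9537) / (39.6423 + 42.6009) = 618.3653 / 82.2432 = 7.51874

7.52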